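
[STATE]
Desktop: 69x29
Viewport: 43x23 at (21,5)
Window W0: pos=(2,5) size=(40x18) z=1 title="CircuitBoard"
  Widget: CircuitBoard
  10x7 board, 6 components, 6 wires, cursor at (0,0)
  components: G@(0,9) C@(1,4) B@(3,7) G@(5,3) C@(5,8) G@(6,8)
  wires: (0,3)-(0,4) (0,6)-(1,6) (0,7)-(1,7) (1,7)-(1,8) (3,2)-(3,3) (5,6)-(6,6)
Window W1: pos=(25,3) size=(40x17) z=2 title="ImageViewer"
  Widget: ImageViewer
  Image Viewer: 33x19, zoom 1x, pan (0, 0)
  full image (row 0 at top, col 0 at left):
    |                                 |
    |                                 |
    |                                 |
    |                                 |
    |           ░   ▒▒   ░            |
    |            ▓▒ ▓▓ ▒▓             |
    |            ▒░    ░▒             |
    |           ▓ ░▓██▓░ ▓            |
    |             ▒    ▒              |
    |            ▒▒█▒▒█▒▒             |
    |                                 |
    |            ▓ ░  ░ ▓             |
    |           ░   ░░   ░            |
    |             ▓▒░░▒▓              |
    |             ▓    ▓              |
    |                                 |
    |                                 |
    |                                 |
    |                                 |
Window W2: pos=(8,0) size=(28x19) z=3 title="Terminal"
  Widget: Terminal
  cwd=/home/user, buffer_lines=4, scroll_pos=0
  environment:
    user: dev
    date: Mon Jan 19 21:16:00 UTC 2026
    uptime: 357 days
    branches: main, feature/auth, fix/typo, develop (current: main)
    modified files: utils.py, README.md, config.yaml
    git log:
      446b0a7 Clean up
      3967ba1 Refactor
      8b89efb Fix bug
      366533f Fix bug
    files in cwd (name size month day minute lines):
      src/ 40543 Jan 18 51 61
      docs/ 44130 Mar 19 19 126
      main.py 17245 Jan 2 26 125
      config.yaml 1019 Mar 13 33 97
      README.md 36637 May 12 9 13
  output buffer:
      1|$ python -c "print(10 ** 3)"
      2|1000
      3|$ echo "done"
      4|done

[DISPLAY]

"             ┃────────────────────────────
              ┃                            
              ┃                            
              ┃                            
              ┃                            
              ┃ ░   ▒▒   ░                 
              ┃  ▓▒ ▓▓ ▒▓                  
              ┃  ▒░    ░▒                  
              ┃ ▓ ░▓██▓░ ▓                 
              ┃   ▒    ▒                   
              ┃  ▒▒█▒▒█▒▒                  
              ┃                            
              ┃  ▓ ░  ░ ▓                  
━━━━━━━━━━━━━━┛ ░   ░░   ░                 
    ┗━━━━━━━━━━━━━━━━━━━━━━━━━━━━━━━━━━━━━━
          │         ┃                      
          ·       G ┃                      
━━━━━━━━━━━━━━━━━━━━┛                      
                                           
                                           
                                           
                                           
                                           


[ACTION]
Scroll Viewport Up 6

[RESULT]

━━━━━━━━━━━━━━┓                            
              ┃                            
──────────────┨                            
"print(10 ** 3┃━━━━━━━━━━━━━━━━━━━━━━━━━━━━
              ┃er                          
"             ┃────────────────────────────
              ┃                            
              ┃                            
              ┃                            
              ┃                            
              ┃ ░   ▒▒   ░                 
              ┃  ▓▒ ▓▓ ▒▓                  
              ┃  ▒░    ░▒                  
              ┃ ▓ ░▓██▓░ ▓                 
              ┃   ▒    ▒                   
              ┃  ▒▒█▒▒█▒▒                  
              ┃                            
              ┃  ▓ ░  ░ ▓                  
━━━━━━━━━━━━━━┛ ░   ░░   ░                 
    ┗━━━━━━━━━━━━━━━━━━━━━━━━━━━━━━━━━━━━━━
          │         ┃                      
          ·       G ┃                      
━━━━━━━━━━━━━━━━━━━━┛                      


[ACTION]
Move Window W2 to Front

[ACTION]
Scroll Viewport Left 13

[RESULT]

┏━━━━━━━━━━━━━━━━━━━━━━━━━━┓               
┃ Terminal                 ┃               
┠──────────────────────────┨               
┃$ python -c "print(10 ** 3┃━━━━━━━━━━━━━━━
┃1000                      ┃er             
┃$ echo "done"             ┃───────────────
┃done                      ┃               
┃$ █                       ┃               
┃                          ┃               
┃                          ┃               
┃                          ┃ ░   ▒▒   ░    
┃                          ┃  ▓▒ ▓▓ ▒▓     
┃                          ┃  ▒░    ░▒     
┃                          ┃ ▓ ░▓██▓░ ▓    
┃                          ┃   ▒    ▒      
┃                          ┃  ▒▒█▒▒█▒▒     
┃                          ┃               
┃                          ┃  ▓ ░  ░ ▓     
┗━━━━━━━━━━━━━━━━━━━━━━━━━━┛ ░   ░░   ░    
           G     ┗━━━━━━━━━━━━━━━━━━━━━━━━━
                       │         ┃         
                       ·       G ┃         
━━━━━━━━━━━━━━━━━━━━━━━━━━━━━━━━━┛         


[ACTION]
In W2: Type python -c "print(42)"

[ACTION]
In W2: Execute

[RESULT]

┏━━━━━━━━━━━━━━━━━━━━━━━━━━┓               
┃ Terminal                 ┃               
┠──────────────────────────┨               
┃$ python -c "print(10 ** 3┃━━━━━━━━━━━━━━━
┃1000                      ┃er             
┃$ echo "done"             ┃───────────────
┃done                      ┃               
┃$ python -c "print(42)"   ┃               
┃42                        ┃               
┃$ █                       ┃               
┃                          ┃ ░   ▒▒   ░    
┃                          ┃  ▓▒ ▓▓ ▒▓     
┃                          ┃  ▒░    ░▒     
┃                          ┃ ▓ ░▓██▓░ ▓    
┃                          ┃   ▒    ▒      
┃                          ┃  ▒▒█▒▒█▒▒     
┃                          ┃               
┃                          ┃  ▓ ░  ░ ▓     
┗━━━━━━━━━━━━━━━━━━━━━━━━━━┛ ░   ░░   ░    
           G     ┗━━━━━━━━━━━━━━━━━━━━━━━━━
                       │         ┃         
                       ·       G ┃         
━━━━━━━━━━━━━━━━━━━━━━━━━━━━━━━━━┛         


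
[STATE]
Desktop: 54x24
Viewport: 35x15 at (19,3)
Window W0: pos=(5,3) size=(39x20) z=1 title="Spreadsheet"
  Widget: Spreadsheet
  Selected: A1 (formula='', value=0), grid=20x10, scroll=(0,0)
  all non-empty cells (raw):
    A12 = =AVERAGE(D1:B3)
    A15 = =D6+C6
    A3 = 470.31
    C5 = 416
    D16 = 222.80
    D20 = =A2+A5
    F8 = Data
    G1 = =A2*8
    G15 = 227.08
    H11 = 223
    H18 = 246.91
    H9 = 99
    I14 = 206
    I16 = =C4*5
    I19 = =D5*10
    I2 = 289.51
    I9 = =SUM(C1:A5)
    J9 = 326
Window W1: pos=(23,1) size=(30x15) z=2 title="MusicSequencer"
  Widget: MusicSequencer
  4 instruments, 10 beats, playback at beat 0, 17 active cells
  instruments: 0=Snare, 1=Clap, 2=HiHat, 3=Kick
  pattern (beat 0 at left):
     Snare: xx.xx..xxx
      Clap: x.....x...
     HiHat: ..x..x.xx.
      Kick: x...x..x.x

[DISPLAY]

━━━━┠────────────────────────────┨ 
    ┃      ▼123456789            ┃ 
────┃ Snare██·██··███            ┃ 
    ┃  Clap█·····█···            ┃ 
  B ┃ HiHat··█··█·██·            ┃ 
----┃  Kick█···█··█·█            ┃ 
    ┃                            ┃ 
    ┃                            ┃ 
    ┃                            ┃ 
    ┃                            ┃ 
    ┃                            ┃ 
    ┃                            ┃ 
    ┗━━━━━━━━━━━━━━━━━━━━━━━━━━━━┛ 
      0       0       0 ┃          
      0       0       0 ┃          


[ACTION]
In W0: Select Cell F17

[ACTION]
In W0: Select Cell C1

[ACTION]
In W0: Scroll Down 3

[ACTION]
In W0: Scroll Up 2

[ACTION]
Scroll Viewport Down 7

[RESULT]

    ┃                            ┃ 
    ┃                            ┃ 
    ┃                            ┃ 
    ┃                            ┃ 
    ┃                            ┃ 
    ┃                            ┃ 
    ┗━━━━━━━━━━━━━━━━━━━━━━━━━━━━┛ 
      0       0       0 ┃          
      0       0       0 ┃          
      0       0       0 ┃          
      0       0       0 ┃          
      0       0       0 ┃          
      0       0       0 ┃          
━━━━━━━━━━━━━━━━━━━━━━━━┛          
                                   


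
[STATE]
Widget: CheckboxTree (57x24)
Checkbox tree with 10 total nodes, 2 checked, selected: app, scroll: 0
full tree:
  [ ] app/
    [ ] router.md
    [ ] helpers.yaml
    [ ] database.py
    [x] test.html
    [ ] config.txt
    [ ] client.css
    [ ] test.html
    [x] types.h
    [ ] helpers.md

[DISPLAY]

>[-] app/                                                
   [ ] router.md                                         
   [ ] helpers.yaml                                      
   [ ] database.py                                       
   [x] test.html                                         
   [ ] config.txt                                        
   [ ] client.css                                        
   [ ] test.html                                         
   [x] types.h                                           
   [ ] helpers.md                                        
                                                         
                                                         
                                                         
                                                         
                                                         
                                                         
                                                         
                                                         
                                                         
                                                         
                                                         
                                                         
                                                         
                                                         


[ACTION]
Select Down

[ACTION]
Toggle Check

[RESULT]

 [-] app/                                                
>  [x] router.md                                         
   [ ] helpers.yaml                                      
   [ ] database.py                                       
   [x] test.html                                         
   [ ] config.txt                                        
   [ ] client.css                                        
   [ ] test.html                                         
   [x] types.h                                           
   [ ] helpers.md                                        
                                                         
                                                         
                                                         
                                                         
                                                         
                                                         
                                                         
                                                         
                                                         
                                                         
                                                         
                                                         
                                                         
                                                         


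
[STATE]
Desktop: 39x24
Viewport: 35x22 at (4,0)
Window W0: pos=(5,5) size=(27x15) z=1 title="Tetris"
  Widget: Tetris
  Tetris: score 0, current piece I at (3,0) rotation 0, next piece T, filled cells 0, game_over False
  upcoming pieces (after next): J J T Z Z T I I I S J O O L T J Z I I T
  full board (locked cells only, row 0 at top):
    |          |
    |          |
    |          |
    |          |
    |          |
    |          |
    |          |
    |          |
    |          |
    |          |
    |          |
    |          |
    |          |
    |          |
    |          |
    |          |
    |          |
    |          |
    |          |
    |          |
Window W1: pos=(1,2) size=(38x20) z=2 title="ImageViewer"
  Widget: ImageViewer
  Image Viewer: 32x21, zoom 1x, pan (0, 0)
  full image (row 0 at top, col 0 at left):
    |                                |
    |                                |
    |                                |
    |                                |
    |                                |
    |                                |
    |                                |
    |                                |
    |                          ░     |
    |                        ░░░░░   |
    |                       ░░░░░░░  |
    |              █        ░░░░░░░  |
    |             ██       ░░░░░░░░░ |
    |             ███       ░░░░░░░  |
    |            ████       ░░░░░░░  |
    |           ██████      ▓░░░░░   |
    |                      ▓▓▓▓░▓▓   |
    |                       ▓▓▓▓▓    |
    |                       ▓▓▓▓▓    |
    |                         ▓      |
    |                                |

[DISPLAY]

                                   
                                   
━━━━━━━━━━━━━━━━━━━━━━━━━━━━━━━━━━┓
mageViewer                        ┃
──────────────────────────────────┨
                                  ┃
                                  ┃
                                  ┃
                                  ┃
                                  ┃
                                  ┃
                                  ┃
                                  ┃
                        ░         ┃
                      ░░░░░       ┃
                     ░░░░░░░      ┃
            █        ░░░░░░░      ┃
           ██       ░░░░░░░░░     ┃
           ███       ░░░░░░░      ┃
          ████       ░░░░░░░      ┃
         ██████      ▓░░░░░       ┃
━━━━━━━━━━━━━━━━━━━━━━━━━━━━━━━━━━┛


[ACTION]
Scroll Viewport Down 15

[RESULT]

━━━━━━━━━━━━━━━━━━━━━━━━━━━━━━━━━━┓
mageViewer                        ┃
──────────────────────────────────┨
                                  ┃
                                  ┃
                                  ┃
                                  ┃
                                  ┃
                                  ┃
                                  ┃
                                  ┃
                        ░         ┃
                      ░░░░░       ┃
                     ░░░░░░░      ┃
            █        ░░░░░░░      ┃
           ██       ░░░░░░░░░     ┃
           ███       ░░░░░░░      ┃
          ████       ░░░░░░░      ┃
         ██████      ▓░░░░░       ┃
━━━━━━━━━━━━━━━━━━━━━━━━━━━━━━━━━━┛
                                   
                                   


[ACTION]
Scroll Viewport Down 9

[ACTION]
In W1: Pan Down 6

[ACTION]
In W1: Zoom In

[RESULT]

━━━━━━━━━━━━━━━━━━━━━━━━━━━━━━━━━━┓
mageViewer                        ┃
──────────────────────────────────┨
                                  ┃
                                  ┃
                                  ┃
                                  ┃
                                  ┃
                                  ┃
                                  ┃
                                  ┃
                                  ┃
                                  ┃
                                  ┃
                                  ┃
                                  ┃
                                  ┃
                                  ┃
                                  ┃
━━━━━━━━━━━━━━━━━━━━━━━━━━━━━━━━━━┛
                                   
                                   


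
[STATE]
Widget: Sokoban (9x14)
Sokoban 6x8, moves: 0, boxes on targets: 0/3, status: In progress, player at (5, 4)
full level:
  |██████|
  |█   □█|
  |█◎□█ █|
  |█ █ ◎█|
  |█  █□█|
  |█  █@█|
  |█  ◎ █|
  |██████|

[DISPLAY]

██████   
█   □█   
█◎□█ █   
█ █ ◎█   
█  █□█   
█  █@█   
█  ◎ █   
██████   
Moves: 0 
         
         
         
         
         


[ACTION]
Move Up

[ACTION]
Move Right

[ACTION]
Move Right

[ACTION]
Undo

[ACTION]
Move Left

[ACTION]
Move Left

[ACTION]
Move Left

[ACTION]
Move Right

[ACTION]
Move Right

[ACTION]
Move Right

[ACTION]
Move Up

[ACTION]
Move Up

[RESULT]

██████   
█   □█   
█◎□█□█   
█ █ +█   
█  █ █   
█  █ █   
█  ◎ █   
██████   
Moves: 2 
         
         
         
         
         


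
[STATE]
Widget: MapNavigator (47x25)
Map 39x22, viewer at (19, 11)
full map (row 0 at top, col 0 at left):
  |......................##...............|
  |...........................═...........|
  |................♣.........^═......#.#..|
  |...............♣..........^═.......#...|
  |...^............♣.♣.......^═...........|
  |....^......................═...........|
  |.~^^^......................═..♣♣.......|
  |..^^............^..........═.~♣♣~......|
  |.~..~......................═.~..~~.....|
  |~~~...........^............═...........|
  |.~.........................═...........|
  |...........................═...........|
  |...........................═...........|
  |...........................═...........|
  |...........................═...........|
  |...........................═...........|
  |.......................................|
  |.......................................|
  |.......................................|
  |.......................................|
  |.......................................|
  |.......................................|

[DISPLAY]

                                               
    ......................##...............    
    ...........................═...........    
    ................♣.........^═......#.#..    
    ...............♣..........^═.......#...    
    ...^............♣.♣.......^═...........    
    ....^......................═...........    
    .~^^^......................═..♣♣.......    
    ..^^............^..........═.~♣♣~......    
    .~..~......................═.~..~~.....    
    ~~~...........^............═...........    
    .~.........................═...........    
    ...................@.......═...........    
    ...........................═...........    
    ...........................═...........    
    ...........................═...........    
    ...........................═...........    
    .......................................    
    .......................................    
    .......................................    
    .......................................    
    .......................................    
    .......................................    
                                               
                                               


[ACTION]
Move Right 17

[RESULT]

                                               
.........##...............                     
..............═...........                     
...♣.........^═......#.#..                     
..♣..........^═.......#...                     
...♣.♣.......^═...........                     
..............═...........                     
..............═..♣♣.......                     
...^..........═.~♣♣~......                     
..............═.~..~~.....                     
.^............═...........                     
..............═...........                     
..............═........@..                     
..............═...........                     
..............═...........                     
..............═...........                     
..............═...........                     
..........................                     
..........................                     
..........................                     
..........................                     
..........................                     
..........................                     
                                               
                                               


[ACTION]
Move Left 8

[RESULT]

                                               
.................##...............             
......................═...........             
...........♣.........^═......#.#..             
..........♣..........^═.......#...             
...........♣.♣.......^═...........             
......................═...........             
......................═..♣♣.......             
...........^..........═.~♣♣~......             
......................═.~..~~.....             
.........^............═...........             
......................═...........             
......................═@..........             
......................═...........             
......................═...........             
......................═...........             
......................═...........             
..................................             
..................................             
..................................             
..................................             
..................................             
..................................             
                                               
                                               


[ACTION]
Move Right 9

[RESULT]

                                               
........##...............                      
.............═...........                      
..♣.........^═......#.#..                      
.♣..........^═.......#...                      
..♣.♣.......^═...........                      
.............═...........                      
.............═..♣♣.......                      
..^..........═.~♣♣~......                      
.............═.~..~~.....                      
^............═...........                      
.............═...........                      
.............═.........@.                      
.............═...........                      
.............═...........                      
.............═...........                      
.............═...........                      
.........................                      
.........................                      
.........................                      
.........................                      
.........................                      
.........................                      
                                               
                                               


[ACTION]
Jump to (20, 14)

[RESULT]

   ................♣.........^═......#.#..     
   ...............♣..........^═.......#...     
   ...^............♣.♣.......^═...........     
   ....^......................═...........     
   .~^^^......................═..♣♣.......     
   ..^^............^..........═.~♣♣~......     
   .~..~......................═.~..~~.....     
   ~~~...........^............═...........     
   .~.........................═...........     
   ...........................═...........     
   ...........................═...........     
   ...........................═...........     
   ....................@......═...........     
   ...........................═...........     
   .......................................     
   .......................................     
   .......................................     
   .......................................     
   .......................................     
   .......................................     
                                               
                                               
                                               
                                               
                                               


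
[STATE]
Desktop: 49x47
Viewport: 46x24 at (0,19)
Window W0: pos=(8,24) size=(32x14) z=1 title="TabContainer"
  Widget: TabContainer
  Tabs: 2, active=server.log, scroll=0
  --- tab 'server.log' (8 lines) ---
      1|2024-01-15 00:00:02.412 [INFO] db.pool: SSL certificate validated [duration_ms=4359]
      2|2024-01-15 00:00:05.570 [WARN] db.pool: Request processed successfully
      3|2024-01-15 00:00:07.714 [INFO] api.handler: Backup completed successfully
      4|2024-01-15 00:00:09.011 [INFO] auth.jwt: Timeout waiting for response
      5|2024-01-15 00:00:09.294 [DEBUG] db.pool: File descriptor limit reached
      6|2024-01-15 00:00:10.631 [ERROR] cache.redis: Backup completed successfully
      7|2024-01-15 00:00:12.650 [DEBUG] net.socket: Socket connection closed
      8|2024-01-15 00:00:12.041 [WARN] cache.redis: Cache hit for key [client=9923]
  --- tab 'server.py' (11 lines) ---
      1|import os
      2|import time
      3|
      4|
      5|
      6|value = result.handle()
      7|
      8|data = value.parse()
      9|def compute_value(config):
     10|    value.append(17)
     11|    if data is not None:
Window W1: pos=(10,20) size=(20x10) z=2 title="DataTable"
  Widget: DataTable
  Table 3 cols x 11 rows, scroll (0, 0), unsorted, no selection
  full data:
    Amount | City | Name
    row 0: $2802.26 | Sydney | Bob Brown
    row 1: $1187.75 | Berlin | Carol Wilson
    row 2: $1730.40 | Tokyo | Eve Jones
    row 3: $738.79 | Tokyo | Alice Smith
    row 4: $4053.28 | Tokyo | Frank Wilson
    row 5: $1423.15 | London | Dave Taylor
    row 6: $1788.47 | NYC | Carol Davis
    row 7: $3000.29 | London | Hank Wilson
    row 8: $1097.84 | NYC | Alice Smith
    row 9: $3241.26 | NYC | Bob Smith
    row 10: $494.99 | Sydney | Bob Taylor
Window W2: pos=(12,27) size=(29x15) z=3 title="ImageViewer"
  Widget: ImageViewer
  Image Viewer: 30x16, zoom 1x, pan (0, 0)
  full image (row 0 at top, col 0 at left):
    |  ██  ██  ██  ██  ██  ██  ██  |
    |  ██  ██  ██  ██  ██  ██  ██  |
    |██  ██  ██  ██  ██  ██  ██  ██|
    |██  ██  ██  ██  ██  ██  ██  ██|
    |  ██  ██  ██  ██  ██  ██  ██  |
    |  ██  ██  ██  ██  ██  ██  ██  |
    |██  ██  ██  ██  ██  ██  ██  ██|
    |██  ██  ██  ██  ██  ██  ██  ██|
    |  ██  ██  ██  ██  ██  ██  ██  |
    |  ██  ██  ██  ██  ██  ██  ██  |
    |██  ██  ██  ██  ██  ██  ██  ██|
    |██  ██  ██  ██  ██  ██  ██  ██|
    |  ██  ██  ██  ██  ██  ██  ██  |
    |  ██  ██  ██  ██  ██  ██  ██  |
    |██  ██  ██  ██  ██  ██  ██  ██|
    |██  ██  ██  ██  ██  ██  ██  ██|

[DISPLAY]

                                              
          ┏━━━━━━━━━━━━━━━━━━┓                
          ┃ DataTable        ┃                
          ┠──────────────────┨                
          ┃Amount  │City  │Na┃                
        ┏━┃────────┼──────┼──┃━━━━━━━━━┓      
        ┃ ┃$2802.26│Sydney│Bo┃         ┃      
        ┠─┃$1187.75│Berlin│Ca┃─────────┨      
        ┃[┃$┏━━━━━━━━━━━━━━━━━━━━━━━━━━━┓     
        ┃─┃$┃ ImageViewer               ┃     
        ┃2┗━┠───────────────────────────┨     
        ┃202┃  ██  ██  ██  ██  ██  ██  █┃     
        ┃202┃  ██  ██  ██  ██  ██  ██  █┃     
        ┃202┃██  ██  ██  ██  ██  ██  ██ ┃     
        ┃202┃██  ██  ██  ██  ██  ██  ██ ┃     
        ┃202┃  ██  ██  ██  ██  ██  ██  █┃     
        ┃202┃  ██  ██  ██  ██  ██  ██  █┃     
        ┃202┃██  ██  ██  ██  ██  ██  ██ ┃     
        ┗━━━┃██  ██  ██  ██  ██  ██  ██ ┃     
            ┃  ██  ██  ██  ██  ██  ██  █┃     
            ┃  ██  ██  ██  ██  ██  ██  █┃     
            ┃██  ██  ██  ██  ██  ██  ██ ┃     
            ┗━━━━━━━━━━━━━━━━━━━━━━━━━━━┛     
                                              


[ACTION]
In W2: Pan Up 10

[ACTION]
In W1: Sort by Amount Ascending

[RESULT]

                                              
          ┏━━━━━━━━━━━━━━━━━━┓                
          ┃ DataTable        ┃                
          ┠──────────────────┨                
          ┃Amount ▲│City  │Na┃                
        ┏━┃────────┼──────┼──┃━━━━━━━━━┓      
        ┃ ┃$494.99 │Sydney│Bo┃         ┃      
        ┠─┃$738.79 │Tokyo │Al┃─────────┨      
        ┃[┃$┏━━━━━━━━━━━━━━━━━━━━━━━━━━━┓     
        ┃─┃$┃ ImageViewer               ┃     
        ┃2┗━┠───────────────────────────┨     
        ┃202┃  ██  ██  ██  ██  ██  ██  █┃     
        ┃202┃  ██  ██  ██  ██  ██  ██  █┃     
        ┃202┃██  ██  ██  ██  ██  ██  ██ ┃     
        ┃202┃██  ██  ██  ██  ██  ██  ██ ┃     
        ┃202┃  ██  ██  ██  ██  ██  ██  █┃     
        ┃202┃  ██  ██  ██  ██  ██  ██  █┃     
        ┃202┃██  ██  ██  ██  ██  ██  ██ ┃     
        ┗━━━┃██  ██  ██  ██  ██  ██  ██ ┃     
            ┃  ██  ██  ██  ██  ██  ██  █┃     
            ┃  ██  ██  ██  ██  ██  ██  █┃     
            ┃██  ██  ██  ██  ██  ██  ██ ┃     
            ┗━━━━━━━━━━━━━━━━━━━━━━━━━━━┛     
                                              


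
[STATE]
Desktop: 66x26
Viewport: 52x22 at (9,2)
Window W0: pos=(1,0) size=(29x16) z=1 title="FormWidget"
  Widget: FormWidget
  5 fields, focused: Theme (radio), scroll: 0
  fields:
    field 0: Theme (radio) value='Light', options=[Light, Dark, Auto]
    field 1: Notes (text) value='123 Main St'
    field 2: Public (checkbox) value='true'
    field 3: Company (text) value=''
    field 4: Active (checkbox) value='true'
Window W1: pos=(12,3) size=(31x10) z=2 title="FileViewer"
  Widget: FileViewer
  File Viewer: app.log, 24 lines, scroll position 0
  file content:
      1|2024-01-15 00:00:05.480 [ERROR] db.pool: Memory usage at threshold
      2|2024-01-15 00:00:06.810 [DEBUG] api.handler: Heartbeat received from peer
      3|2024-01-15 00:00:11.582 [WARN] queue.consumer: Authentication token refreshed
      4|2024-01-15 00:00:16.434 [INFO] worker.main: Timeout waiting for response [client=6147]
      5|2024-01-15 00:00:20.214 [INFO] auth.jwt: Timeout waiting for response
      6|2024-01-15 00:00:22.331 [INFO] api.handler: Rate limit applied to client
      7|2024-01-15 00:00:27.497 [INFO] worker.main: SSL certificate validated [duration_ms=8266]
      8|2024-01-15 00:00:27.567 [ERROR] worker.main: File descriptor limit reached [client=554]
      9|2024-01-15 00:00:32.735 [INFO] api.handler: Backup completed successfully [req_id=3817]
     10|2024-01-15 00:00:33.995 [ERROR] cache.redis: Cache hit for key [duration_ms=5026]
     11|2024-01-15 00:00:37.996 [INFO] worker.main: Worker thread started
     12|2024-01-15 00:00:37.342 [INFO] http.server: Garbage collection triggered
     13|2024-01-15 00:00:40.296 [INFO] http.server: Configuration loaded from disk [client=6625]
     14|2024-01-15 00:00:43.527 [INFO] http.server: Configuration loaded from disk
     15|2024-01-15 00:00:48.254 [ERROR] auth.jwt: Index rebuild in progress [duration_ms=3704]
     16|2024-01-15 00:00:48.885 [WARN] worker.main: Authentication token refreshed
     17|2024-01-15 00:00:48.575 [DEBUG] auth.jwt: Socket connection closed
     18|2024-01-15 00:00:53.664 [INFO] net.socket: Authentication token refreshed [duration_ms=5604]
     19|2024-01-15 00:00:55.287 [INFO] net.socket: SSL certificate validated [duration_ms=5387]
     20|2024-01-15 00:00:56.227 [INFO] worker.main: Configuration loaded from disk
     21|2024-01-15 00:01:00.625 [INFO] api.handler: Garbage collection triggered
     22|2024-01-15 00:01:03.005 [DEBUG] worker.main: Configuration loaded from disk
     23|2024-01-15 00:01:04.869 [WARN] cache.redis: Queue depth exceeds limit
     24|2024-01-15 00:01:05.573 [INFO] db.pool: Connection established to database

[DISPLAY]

────────────────────┨                               
:  ┏━━━━━━━━━━━━━━━━━━━━━━━━━━━━━┓                  
:  ┃ FileViewer                  ┃                  
c: ┠─────────────────────────────┨                  
ny:┃2024-01-15 00:00:05.480 [ERR▲┃                  
e: ┃2024-01-15 00:00:06.810 [DEB█┃                  
   ┃2024-01-15 00:00:11.582 [WAR░┃                  
   ┃2024-01-15 00:00:16.434 [INF░┃                  
   ┃2024-01-15 00:00:20.214 [INF░┃                  
   ┃2024-01-15 00:00:22.331 [INF▼┃                  
   ┗━━━━━━━━━━━━━━━━━━━━━━━━━━━━━┛                  
                    ┃                               
                    ┃                               
━━━━━━━━━━━━━━━━━━━━┛                               
                                                    
                                                    
                                                    
                                                    
                                                    
                                                    
                                                    
                                                    


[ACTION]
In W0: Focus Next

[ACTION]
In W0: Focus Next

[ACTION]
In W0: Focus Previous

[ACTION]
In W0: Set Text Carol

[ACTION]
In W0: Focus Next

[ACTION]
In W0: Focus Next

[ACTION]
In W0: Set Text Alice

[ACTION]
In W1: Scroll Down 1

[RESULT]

────────────────────┨                               
:  ┏━━━━━━━━━━━━━━━━━━━━━━━━━━━━━┓                  
:  ┃ FileViewer                  ┃                  
c: ┠─────────────────────────────┨                  
ny:┃2024-01-15 00:00:06.810 [DEB▲┃                  
e: ┃2024-01-15 00:00:11.582 [WAR█┃                  
   ┃2024-01-15 00:00:16.434 [INF░┃                  
   ┃2024-01-15 00:00:20.214 [INF░┃                  
   ┃2024-01-15 00:00:22.331 [INF░┃                  
   ┃2024-01-15 00:00:27.497 [INF▼┃                  
   ┗━━━━━━━━━━━━━━━━━━━━━━━━━━━━━┛                  
                    ┃                               
                    ┃                               
━━━━━━━━━━━━━━━━━━━━┛                               
                                                    
                                                    
                                                    
                                                    
                                                    
                                                    
                                                    
                                                    


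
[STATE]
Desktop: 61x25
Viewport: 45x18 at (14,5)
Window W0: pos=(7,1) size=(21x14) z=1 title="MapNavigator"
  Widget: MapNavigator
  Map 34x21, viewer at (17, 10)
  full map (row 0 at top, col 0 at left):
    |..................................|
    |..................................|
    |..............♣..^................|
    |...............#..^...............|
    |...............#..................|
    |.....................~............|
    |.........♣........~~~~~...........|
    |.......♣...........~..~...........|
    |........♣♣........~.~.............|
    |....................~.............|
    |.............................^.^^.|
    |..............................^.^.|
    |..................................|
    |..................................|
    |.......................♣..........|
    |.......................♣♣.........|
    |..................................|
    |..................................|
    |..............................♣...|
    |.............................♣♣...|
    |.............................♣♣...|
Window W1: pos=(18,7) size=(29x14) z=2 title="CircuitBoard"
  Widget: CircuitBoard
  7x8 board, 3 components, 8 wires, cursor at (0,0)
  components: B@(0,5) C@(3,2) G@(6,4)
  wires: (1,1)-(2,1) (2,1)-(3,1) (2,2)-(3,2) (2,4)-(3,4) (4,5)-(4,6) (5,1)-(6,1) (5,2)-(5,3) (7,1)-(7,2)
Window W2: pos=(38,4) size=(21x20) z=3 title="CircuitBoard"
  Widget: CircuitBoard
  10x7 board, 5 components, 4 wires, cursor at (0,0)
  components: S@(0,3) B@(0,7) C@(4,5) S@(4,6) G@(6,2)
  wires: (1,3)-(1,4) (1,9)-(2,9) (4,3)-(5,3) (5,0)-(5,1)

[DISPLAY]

....~~~~~....┃          ┃ CircuitBoard      ┃
.....~..~....┃          ┠───────────────────┨
....┏━━━━━━━━━━━━━━━━━━━┃   0 1 2 3 4 5 6 7 ┃
....┃ CircuitBoard      ┃0  [.]          S  ┃
...@┠───────────────────┃                   ┃
....┃   0 1 2 3 4 5 6   ┃1               · ─┃
....┃0  [.]             ┃                   ┃
....┃                   ┃2                  ┃
....┃1       ·          ┃                   ┃
━━━━┃        │          ┃3                  ┃
    ┃2       ·   ·      ┃                   ┃
    ┃        │   │      ┃4               ·  ┃
    ┃3       ·   C      ┃                │  ┃
    ┃                   ┃5   · ─ ·       ·  ┃
    ┃4                  ┃                   ┃
    ┗━━━━━━━━━━━━━━━━━━━┃6           G      ┃
                        ┃Cursor: (0,0)      ┃
                        ┃                   ┃


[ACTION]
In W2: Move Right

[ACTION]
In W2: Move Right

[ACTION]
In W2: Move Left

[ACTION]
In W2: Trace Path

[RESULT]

....~~~~~....┃          ┃ CircuitBoard      ┃
.....~..~....┃          ┠───────────────────┨
....┏━━━━━━━━━━━━━━━━━━━┃   0 1 2 3 4 5 6 7 ┃
....┃ CircuitBoard      ┃0      [.]      S  ┃
...@┠───────────────────┃                   ┃
....┃   0 1 2 3 4 5 6   ┃1               · ─┃
....┃0  [.]             ┃                   ┃
....┃                   ┃2                  ┃
....┃1       ·          ┃                   ┃
━━━━┃        │          ┃3                  ┃
    ┃2       ·   ·      ┃                   ┃
    ┃        │   │      ┃4               ·  ┃
    ┃3       ·   C      ┃                │  ┃
    ┃                   ┃5   · ─ ·       ·  ┃
    ┃4                  ┃                   ┃
    ┗━━━━━━━━━━━━━━━━━━━┃6           G      ┃
                        ┃Cursor: (0,1)  Trac┃
                        ┃                   ┃
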